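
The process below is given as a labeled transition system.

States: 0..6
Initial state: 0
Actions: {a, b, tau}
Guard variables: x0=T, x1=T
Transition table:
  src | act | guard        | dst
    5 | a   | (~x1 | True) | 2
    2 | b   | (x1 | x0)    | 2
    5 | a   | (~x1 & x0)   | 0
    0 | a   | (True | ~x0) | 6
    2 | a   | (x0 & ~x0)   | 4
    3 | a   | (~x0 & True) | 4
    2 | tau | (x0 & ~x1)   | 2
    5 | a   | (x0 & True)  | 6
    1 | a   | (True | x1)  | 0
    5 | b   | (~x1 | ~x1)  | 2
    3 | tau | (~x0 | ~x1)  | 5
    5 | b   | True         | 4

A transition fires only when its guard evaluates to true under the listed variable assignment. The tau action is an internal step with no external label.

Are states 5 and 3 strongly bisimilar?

Answer: NOT BISIMILAR

Working:
Bisimulation quotient by refinement:
  round 0: {{0,1,2,3,4,5,6}}
  round 1: {{0,1},{2},{3,4,6},{5}}
  round 2: {{0},{1},{2},{3,4,6},{5}}
Fixed point at round 3; 5 class(es).
[5]={5}  [3]={3,4,6}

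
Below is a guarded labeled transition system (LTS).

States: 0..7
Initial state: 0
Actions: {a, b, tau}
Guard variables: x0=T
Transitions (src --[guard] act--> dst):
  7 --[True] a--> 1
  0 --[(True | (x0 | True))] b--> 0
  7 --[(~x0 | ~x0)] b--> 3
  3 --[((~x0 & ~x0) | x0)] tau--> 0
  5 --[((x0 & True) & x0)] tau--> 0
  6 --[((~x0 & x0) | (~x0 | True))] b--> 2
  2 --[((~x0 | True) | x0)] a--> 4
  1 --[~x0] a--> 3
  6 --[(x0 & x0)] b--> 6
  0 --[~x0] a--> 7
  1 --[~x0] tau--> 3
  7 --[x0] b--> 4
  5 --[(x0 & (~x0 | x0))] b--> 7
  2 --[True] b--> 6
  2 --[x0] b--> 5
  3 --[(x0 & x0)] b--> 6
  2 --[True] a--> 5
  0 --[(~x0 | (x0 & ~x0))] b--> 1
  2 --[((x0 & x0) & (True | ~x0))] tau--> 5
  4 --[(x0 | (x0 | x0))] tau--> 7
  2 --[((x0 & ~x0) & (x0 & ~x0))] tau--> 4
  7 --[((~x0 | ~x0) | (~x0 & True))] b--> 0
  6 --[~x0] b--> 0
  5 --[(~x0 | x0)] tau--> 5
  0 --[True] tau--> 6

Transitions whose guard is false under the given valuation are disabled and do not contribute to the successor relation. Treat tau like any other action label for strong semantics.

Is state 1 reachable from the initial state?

17 transition(s) survive guard evaluation.
depth 0: {0}
depth 1: {6}  cumulative {0,6}
depth 2: {2}  cumulative {0,2,6}
depth 3: {4,5}  cumulative {0,2,4,5,6}
depth 4: {7}  cumulative {0,2,4,5,6,7}
depth 5: {1}  cumulative {0,1,2,4,5,6,7}
Reach set: {0,1,2,4,5,6,7}
Path to 1: tau·b·a·tau·a

Answer: REACHABLE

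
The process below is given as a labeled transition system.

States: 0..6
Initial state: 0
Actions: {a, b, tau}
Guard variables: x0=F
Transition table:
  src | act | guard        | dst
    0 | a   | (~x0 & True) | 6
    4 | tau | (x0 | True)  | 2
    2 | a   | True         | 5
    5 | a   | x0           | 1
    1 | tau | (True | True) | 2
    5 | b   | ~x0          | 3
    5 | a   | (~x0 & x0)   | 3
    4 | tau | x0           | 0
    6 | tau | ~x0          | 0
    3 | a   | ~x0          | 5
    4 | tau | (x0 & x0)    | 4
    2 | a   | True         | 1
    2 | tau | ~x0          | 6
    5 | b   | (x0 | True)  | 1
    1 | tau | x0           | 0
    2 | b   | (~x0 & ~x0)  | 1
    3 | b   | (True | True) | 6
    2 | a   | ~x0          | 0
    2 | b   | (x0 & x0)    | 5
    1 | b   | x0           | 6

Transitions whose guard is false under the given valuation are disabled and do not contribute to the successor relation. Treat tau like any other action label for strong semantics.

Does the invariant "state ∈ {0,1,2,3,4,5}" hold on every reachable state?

Inv-set: {0,1,2,3,4,5}
Reachable = {0,6}
  0: ✓
  6: ✗ unsafe
reach 6 via a — violates

Answer: INVARIANT VIOLATED at state 6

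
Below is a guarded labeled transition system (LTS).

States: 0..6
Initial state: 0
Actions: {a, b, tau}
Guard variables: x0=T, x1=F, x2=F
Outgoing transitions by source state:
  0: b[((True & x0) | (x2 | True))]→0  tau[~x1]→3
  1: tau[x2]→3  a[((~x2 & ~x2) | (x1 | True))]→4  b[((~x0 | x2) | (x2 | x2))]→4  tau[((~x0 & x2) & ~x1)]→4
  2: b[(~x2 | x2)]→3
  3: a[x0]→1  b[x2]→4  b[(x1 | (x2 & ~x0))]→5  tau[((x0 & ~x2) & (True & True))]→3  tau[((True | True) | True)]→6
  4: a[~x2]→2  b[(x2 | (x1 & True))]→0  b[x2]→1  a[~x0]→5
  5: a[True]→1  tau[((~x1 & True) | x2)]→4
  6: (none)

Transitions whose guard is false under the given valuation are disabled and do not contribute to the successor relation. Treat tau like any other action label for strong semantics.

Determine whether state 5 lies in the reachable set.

Answer: UNREACHABLE

Working:
10 transition(s) survive guard evaluation.
L0 = {0}
L1 = {3}  now seen {0,3}
L2 = {1,6}  now seen {0,1,3,6}
L3 = {4}  now seen {0,1,3,4,6}
L4 = {2}  now seen {0,1,2,3,4,6}
Reach set: {0,1,2,3,4,6}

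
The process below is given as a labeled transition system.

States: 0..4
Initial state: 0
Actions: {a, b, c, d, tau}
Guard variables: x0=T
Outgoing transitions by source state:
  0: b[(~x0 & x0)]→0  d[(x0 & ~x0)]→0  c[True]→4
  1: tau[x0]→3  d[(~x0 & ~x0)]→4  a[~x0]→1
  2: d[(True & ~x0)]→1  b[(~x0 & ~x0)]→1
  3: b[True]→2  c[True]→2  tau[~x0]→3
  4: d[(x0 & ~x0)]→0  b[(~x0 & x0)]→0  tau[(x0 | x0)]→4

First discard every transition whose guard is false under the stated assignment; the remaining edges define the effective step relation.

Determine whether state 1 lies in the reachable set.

Answer: UNREACHABLE

Trace:
5 transition(s) survive guard evaluation.
Layer 0: {0}
Layer 1: {4}  total {0,4}
R = {0,4}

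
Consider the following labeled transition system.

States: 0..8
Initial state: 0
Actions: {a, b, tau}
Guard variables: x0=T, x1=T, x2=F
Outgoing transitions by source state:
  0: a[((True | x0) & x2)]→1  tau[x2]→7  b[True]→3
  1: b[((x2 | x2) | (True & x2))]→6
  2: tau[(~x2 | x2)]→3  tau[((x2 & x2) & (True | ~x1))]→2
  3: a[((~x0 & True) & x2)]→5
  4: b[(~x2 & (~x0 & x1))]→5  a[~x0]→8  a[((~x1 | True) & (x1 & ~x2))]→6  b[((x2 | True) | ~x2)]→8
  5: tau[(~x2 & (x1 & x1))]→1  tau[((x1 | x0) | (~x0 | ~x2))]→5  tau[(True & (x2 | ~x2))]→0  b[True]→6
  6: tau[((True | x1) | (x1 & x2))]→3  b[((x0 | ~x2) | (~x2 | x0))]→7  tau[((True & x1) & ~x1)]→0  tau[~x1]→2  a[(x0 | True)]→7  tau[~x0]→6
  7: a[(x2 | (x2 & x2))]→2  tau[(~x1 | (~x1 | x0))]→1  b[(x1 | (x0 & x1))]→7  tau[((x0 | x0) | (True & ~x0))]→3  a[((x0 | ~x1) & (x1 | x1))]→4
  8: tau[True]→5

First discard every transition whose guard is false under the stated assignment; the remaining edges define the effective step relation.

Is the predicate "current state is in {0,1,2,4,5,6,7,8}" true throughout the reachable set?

Allowed set {0,1,2,4,5,6,7,8}
R = {0,3}
  0: ok
  3: outside
counterexample path to 3: b

Answer: INVARIANT VIOLATED at state 3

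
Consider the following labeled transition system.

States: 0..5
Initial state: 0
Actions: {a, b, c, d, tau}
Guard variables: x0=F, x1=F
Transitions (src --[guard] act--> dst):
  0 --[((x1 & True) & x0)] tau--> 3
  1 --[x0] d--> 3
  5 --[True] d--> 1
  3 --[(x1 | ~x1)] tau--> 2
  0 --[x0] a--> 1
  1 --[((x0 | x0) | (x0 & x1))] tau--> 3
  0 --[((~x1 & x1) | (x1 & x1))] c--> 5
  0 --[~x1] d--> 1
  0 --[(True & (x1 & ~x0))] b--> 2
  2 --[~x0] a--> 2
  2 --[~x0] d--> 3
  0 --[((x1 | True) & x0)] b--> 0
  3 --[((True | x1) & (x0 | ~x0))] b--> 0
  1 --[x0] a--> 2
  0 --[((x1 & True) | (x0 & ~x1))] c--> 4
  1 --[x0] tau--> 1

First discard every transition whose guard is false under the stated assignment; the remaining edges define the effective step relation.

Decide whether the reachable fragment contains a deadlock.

Reachable = {0,1}
  0: d→1  [1 exit(s)]
  1: ∅  [no exit]
Path to 1: d

Answer: DEADLOCK at state 1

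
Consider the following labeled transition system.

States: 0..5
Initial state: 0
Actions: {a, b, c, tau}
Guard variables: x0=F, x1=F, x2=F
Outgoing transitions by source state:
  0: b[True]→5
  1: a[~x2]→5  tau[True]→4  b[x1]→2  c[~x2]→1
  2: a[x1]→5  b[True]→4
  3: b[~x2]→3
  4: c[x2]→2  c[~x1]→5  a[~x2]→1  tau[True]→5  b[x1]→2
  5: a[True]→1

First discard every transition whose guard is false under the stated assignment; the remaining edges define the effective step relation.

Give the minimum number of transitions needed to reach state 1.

Breadth-first toward 1:
  L0 = {0}
  L1 = {5}
  L2 = {1}
1 enters at depth 2; path b·a

Answer: 2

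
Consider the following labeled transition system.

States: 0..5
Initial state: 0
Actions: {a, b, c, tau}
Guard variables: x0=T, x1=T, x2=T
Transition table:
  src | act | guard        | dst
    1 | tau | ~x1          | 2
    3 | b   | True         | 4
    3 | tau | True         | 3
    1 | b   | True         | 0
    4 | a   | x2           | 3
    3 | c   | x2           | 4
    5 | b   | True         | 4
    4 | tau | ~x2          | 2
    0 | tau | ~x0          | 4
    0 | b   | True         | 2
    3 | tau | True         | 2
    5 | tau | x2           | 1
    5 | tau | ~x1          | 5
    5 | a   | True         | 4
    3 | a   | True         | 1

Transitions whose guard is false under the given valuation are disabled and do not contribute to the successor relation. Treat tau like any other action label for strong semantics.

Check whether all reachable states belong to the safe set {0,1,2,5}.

Answer: INVARIANT HOLDS

Trace:
Allowed set {0,1,2,5}
Reachable = {0,2}
  0: ✓
  2: ✓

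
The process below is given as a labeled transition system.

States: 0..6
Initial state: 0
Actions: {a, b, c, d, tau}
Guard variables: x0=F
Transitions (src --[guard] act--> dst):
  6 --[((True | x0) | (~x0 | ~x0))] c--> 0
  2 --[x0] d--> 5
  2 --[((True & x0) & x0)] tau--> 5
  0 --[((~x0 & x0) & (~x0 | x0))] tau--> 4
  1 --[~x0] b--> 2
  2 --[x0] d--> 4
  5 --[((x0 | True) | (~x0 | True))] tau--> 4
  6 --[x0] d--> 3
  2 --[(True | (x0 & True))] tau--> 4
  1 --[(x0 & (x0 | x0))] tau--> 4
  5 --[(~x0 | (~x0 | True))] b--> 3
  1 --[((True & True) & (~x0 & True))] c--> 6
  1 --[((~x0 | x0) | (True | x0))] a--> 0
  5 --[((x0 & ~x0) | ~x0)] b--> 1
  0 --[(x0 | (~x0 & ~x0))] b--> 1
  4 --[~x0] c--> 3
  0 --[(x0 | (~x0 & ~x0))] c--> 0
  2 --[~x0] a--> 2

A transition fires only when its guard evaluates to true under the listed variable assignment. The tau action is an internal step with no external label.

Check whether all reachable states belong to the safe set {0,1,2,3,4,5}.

Answer: INVARIANT VIOLATED at state 6

Working:
Inv-set: {0,1,2,3,4,5}
Reach set: {0,1,2,3,4,6}
  0: ✓
  1: ✓
  2: ✓
  3: ✓
  4: ✓
  6: outside
counterexample path to 6: b·c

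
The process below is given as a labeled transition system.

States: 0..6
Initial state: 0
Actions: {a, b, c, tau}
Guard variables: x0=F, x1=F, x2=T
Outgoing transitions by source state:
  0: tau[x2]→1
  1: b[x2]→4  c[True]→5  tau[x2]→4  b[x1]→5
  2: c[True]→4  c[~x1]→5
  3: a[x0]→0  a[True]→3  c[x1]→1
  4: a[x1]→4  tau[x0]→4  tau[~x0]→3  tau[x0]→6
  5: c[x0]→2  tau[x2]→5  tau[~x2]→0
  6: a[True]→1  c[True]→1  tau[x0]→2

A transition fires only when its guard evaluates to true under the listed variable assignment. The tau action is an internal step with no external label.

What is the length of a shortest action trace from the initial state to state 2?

Layered search for 2:
  Layer 0: {0}
  Layer 1: {1}
  Layer 2: {4,5}
  Layer 3: {3}
2 never appears.

Answer: UNREACHABLE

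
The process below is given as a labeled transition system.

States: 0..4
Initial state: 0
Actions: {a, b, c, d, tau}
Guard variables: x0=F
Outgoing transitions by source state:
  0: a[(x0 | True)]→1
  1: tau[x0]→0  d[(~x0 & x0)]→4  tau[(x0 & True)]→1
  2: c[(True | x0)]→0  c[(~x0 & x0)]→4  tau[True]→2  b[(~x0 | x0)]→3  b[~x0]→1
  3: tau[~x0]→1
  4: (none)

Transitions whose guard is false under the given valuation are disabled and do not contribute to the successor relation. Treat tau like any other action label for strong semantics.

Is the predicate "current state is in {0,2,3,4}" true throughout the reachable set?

Allowed set {0,2,3,4}
Reach set: {0,1}
  0: safe
  1: VIOLATES
counterexample path to 1: a

Answer: INVARIANT VIOLATED at state 1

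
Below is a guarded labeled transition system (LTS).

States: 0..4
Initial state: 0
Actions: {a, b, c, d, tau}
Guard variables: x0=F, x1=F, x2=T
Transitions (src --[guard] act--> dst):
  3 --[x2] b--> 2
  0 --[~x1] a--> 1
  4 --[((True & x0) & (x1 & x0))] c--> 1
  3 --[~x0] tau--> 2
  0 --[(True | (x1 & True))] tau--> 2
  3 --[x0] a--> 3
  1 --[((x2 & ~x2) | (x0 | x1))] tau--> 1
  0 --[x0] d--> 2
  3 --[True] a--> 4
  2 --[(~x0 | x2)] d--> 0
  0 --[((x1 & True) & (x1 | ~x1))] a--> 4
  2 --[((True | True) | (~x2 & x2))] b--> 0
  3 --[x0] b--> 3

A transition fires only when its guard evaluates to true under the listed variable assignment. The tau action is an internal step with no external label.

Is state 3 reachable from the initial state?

7 transition(s) survive guard evaluation.
depth 0: {0}
depth 1: {1,2}  cumulative {0,1,2}
Reachable = {0,1,2}

Answer: UNREACHABLE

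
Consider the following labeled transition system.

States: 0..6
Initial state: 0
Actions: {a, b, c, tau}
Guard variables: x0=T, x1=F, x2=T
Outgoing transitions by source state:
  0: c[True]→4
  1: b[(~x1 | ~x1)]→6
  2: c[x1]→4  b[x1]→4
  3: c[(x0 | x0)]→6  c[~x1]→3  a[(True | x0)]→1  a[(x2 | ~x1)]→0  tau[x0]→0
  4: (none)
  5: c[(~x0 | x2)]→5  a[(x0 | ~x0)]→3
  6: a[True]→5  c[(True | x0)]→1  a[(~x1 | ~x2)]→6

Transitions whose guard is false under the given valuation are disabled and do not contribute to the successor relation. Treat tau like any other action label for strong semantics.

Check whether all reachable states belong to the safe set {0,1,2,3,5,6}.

Allowed set {0,1,2,3,5,6}
Reach set: {0,4}
  0: ✓
  4: VIOLATES
witness against invariant: c → 4

Answer: INVARIANT VIOLATED at state 4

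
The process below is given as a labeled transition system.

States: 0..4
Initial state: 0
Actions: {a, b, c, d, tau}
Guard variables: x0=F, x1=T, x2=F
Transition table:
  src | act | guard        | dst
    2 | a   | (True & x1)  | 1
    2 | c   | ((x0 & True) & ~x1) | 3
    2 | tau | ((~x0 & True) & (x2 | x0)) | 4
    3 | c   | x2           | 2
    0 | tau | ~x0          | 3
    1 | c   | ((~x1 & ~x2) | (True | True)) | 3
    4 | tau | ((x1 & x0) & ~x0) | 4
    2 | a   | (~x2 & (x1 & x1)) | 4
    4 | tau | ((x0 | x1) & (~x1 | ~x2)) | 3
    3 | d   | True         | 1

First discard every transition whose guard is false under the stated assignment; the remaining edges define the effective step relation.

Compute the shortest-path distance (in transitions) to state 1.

Breadth-first toward 1:
  Layer 0: {0}
  Layer 1: {3}
  Layer 2: {1}
depth(1)=2, e.g. tau·d

Answer: 2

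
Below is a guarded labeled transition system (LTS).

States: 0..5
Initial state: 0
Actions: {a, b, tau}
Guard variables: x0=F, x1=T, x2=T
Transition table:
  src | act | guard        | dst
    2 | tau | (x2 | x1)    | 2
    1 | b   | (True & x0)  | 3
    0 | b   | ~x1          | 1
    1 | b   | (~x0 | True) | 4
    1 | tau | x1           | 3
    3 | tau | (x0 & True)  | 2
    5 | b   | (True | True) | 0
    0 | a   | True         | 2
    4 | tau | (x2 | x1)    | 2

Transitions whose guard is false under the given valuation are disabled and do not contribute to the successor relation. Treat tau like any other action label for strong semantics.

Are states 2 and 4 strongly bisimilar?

Answer: BISIMILAR

Trace:
Bisimulation quotient by refinement:
  π0 = {{0,1,2,3,4,5}}
  π1 = {{0},{1},{2,4},{3},{5}}
5 equivalence class(es) (converged in 2)
[2]={2,4}  [4]={2,4}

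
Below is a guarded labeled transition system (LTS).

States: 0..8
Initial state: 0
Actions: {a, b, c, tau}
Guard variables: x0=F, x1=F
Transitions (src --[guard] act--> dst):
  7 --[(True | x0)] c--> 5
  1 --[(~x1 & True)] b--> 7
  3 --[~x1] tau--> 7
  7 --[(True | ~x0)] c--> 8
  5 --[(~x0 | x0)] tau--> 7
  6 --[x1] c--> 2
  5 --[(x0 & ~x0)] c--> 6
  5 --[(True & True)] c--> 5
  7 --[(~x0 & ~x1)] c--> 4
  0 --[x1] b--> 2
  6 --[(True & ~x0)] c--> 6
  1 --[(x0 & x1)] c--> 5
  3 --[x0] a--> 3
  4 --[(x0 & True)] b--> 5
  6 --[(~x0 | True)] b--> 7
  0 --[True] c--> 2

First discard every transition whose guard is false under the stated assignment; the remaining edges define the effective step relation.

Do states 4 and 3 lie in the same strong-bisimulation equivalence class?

Answer: NOT BISIMILAR

Working:
Compute ~ classes (split until stable):
  round 0: {{0,1,2,3,4,5,6,7,8}}
  round 1: {{0,7},{1},{2,4,8},{3},{5},{6}}
  round 2: {{0},{1},{2,4,8},{3},{5},{6},{7}}
stable after 3 split(s): 7 block(s)
class of 4: {2,4,8}; class of 3: {3}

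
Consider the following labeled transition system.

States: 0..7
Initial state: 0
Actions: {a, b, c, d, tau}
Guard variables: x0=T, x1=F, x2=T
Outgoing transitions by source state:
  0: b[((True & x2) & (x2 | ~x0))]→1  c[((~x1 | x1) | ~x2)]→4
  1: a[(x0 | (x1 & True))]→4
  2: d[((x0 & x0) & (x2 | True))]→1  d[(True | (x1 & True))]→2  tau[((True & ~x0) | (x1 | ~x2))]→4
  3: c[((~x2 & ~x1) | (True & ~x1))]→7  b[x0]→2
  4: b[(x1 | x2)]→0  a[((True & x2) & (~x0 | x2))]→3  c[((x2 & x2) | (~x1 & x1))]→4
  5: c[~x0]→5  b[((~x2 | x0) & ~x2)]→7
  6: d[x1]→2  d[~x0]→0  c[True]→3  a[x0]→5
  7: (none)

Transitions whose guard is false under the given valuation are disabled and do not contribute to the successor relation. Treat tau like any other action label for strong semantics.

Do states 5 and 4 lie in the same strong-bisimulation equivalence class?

Refine partition for ~:
  P[0] = {{0,1,2,3,4,5,6,7}}
  P[1] = {{0,3},{1},{2},{4},{5,7},{6}}
  P[2] = {{0},{1},{2},{3},{4},{5,7},{6}}
stable after 3 split(s): 7 block(s)
[5]={5,7}  [4]={4}

Answer: NOT BISIMILAR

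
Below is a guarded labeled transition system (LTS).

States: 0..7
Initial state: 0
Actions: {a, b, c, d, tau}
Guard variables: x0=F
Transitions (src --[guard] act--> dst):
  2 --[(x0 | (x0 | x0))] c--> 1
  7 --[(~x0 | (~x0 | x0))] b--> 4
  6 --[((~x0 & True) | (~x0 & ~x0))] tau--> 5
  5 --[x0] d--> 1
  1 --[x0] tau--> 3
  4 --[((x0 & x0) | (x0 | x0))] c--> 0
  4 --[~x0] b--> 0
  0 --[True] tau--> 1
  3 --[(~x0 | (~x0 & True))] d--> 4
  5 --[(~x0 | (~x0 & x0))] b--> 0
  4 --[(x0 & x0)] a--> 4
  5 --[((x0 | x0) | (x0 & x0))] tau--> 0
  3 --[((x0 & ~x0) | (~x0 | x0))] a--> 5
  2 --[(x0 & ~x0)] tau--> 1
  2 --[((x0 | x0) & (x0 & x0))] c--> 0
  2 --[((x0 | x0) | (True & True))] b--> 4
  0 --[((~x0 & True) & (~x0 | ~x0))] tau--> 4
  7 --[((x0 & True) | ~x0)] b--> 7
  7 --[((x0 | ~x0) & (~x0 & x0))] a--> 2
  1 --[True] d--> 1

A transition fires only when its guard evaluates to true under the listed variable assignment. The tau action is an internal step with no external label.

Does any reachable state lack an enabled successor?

Answer: DEADLOCK-FREE

Analysis:
Reach set: {0,1,4}
  0: tau→1  tau→4  [deg 2]
  1: d→1  [deg 1]
  4: b→0  [deg 1]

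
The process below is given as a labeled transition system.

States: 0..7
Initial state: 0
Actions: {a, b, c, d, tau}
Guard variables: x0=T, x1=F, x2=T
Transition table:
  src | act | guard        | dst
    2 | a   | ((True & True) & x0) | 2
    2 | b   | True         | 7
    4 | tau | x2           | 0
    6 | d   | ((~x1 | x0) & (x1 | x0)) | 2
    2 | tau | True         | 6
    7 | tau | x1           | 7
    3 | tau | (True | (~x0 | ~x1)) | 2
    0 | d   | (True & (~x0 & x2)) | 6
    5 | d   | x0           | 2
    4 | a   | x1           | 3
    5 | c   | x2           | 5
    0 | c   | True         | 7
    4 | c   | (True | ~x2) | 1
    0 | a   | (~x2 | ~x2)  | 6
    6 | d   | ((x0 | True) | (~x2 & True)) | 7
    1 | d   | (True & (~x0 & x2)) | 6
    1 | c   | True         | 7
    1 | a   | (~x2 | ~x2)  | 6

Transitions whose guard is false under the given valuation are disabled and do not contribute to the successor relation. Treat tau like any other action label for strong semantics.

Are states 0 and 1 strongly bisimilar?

Refine partition for ~:
  P[0] = {{0,1,2,3,4,5,6,7}}
  P[1] = {{0,1},{2},{3},{4},{5},{6},{7}}
stable after 2 split(s): 7 block(s)
[0]={0,1}  [1]={0,1}

Answer: BISIMILAR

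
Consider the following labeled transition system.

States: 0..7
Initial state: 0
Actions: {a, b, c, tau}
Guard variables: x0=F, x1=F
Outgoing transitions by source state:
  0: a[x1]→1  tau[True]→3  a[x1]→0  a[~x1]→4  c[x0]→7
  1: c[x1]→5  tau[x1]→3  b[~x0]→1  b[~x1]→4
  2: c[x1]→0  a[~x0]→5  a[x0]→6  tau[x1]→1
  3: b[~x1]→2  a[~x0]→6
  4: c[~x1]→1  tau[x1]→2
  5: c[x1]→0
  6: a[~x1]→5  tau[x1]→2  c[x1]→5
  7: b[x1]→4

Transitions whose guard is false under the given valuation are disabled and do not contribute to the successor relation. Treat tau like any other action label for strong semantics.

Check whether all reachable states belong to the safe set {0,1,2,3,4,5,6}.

Answer: INVARIANT HOLDS

Working:
Safe = {0,1,2,3,4,5,6}
Reach set: {0,1,2,3,4,5,6}
  0: safe
  1: safe
  2: safe
  3: safe
  4: safe
  5: safe
  6: safe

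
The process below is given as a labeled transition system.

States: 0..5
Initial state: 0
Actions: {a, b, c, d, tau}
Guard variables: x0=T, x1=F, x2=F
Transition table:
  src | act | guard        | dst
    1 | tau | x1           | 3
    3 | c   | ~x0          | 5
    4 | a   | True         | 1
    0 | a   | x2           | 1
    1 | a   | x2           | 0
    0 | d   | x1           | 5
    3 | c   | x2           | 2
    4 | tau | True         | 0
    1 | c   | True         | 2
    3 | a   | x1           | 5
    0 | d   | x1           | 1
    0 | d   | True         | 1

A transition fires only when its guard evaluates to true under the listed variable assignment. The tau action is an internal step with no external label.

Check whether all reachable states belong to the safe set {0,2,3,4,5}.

Answer: INVARIANT VIOLATED at state 1

Trace:
Safe = {0,2,3,4,5}
R = {0,1,2}
  0: ok
  1: ✗ unsafe
  2: ok
witness against invariant: d → 1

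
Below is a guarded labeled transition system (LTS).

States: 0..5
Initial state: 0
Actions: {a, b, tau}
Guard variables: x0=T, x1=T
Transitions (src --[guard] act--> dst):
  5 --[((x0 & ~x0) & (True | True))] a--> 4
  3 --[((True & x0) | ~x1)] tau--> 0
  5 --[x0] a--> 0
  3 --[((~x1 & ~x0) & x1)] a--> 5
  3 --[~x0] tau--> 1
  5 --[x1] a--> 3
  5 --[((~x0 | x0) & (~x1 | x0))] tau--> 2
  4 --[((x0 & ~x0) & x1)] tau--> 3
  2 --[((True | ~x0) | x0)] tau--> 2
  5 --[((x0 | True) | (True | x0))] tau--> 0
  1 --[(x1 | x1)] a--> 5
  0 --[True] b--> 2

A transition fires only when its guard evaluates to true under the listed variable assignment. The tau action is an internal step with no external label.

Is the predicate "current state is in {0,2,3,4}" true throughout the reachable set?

Inv-set: {0,2,3,4}
Reachable = {0,2}
  0: safe
  2: safe

Answer: INVARIANT HOLDS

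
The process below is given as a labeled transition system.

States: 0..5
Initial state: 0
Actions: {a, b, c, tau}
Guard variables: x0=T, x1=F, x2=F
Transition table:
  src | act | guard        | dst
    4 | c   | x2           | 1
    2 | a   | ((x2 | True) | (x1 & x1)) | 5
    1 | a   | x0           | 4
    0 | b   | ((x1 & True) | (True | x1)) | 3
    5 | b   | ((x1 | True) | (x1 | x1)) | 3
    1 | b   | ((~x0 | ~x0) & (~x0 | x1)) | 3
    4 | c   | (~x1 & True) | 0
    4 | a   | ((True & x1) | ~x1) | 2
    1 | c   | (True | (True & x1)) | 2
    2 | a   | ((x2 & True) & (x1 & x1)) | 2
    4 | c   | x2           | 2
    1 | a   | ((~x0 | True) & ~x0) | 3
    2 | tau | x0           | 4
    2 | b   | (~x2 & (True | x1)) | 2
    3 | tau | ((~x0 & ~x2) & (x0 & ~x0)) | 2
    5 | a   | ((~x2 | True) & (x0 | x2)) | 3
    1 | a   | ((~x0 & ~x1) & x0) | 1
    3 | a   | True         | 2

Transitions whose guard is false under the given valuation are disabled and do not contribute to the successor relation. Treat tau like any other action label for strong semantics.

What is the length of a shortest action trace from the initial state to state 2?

Answer: 2

Working:
Breadth-first toward 2:
  L0 = {0}
  L1 = {3}
  L2 = {2}
2 enters at depth 2; path b·a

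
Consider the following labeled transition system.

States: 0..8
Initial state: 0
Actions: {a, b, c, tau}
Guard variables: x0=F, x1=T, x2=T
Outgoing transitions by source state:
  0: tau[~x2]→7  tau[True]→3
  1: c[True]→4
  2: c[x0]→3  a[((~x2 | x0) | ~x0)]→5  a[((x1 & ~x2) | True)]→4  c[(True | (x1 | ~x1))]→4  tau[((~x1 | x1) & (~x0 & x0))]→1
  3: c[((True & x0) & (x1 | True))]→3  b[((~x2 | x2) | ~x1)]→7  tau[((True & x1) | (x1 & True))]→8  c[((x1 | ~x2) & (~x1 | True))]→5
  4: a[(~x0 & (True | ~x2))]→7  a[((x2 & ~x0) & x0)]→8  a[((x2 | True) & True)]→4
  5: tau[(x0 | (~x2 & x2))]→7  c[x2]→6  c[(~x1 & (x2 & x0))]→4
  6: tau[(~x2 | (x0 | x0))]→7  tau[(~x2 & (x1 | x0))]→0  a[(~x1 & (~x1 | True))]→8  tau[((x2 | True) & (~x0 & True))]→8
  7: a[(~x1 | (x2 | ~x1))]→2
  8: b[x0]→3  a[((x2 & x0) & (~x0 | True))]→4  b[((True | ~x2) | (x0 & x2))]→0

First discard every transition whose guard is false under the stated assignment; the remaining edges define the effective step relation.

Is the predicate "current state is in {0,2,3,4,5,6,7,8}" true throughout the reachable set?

Safe = {0,2,3,4,5,6,7,8}
Reach set: {0,2,3,4,5,6,7,8}
  0: safe
  2: safe
  3: safe
  4: safe
  5: safe
  6: safe
  7: safe
  8: safe

Answer: INVARIANT HOLDS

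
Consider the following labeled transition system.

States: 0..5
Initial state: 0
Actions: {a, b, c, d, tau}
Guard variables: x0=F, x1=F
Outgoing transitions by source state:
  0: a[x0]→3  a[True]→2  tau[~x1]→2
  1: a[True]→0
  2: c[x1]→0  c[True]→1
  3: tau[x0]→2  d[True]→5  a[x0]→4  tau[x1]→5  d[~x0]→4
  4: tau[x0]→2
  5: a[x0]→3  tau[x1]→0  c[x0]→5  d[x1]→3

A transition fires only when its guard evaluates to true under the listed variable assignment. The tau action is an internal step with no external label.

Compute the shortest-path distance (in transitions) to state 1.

Answer: 2

Analysis:
Layered search for 1:
  depth 0: {0}
  depth 1: {2}
  depth 2: {1}
first hit 1 at d=2 via a·c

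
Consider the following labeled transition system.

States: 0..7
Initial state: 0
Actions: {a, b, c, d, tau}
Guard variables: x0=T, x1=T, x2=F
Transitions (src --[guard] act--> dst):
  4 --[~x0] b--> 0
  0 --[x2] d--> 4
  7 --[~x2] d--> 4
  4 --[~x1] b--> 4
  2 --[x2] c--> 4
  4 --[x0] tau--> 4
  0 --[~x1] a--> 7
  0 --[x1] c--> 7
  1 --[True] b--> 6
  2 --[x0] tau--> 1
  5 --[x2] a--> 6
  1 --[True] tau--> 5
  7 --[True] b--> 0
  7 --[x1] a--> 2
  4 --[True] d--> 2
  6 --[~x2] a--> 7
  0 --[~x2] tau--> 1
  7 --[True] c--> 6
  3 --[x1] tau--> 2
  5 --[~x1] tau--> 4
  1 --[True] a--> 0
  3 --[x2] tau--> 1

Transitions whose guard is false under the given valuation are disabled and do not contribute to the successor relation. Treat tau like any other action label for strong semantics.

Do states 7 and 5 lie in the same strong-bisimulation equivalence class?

Compute ~ classes (split until stable):
  π0 = {{0,1,2,3,4,5,6,7}}
  π1 = {{0},{1},{2,3},{4},{5},{6},{7}}
  π2 = {{0},{1},{2},{3},{4},{5},{6},{7}}
Fixed point at round 3; 8 class(es).
[7]={7}  [5]={5}

Answer: NOT BISIMILAR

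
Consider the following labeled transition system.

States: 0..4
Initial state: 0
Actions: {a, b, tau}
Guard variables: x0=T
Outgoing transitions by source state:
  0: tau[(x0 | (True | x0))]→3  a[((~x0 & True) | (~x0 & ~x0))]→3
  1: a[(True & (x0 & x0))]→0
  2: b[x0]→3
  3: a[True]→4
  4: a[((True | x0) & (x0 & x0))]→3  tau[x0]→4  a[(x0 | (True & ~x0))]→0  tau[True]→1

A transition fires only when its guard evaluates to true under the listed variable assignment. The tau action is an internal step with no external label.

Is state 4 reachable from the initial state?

Answer: REACHABLE

Trace:
Guard filter leaves 8 enabled edge(s).
Layer 0: {0}
Layer 1: {3}  total {0,3}
Layer 2: {4}  total {0,3,4}
Layer 3: {1}  total {0,1,3,4}
Reachable = {0,1,3,4}
trace reaching 4: tau·a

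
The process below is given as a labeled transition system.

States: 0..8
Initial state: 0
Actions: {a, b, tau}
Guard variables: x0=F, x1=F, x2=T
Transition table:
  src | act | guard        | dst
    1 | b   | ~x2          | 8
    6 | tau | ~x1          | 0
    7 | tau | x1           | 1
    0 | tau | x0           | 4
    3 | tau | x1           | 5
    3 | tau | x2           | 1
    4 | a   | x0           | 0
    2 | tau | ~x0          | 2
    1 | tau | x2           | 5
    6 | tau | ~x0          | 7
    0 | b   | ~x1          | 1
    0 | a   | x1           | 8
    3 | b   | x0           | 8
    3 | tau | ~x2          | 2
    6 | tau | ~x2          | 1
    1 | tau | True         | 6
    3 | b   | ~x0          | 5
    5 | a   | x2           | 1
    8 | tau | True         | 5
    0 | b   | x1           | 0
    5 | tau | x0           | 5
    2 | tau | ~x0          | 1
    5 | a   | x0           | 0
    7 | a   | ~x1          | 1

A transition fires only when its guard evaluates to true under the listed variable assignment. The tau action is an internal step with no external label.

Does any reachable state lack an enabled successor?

Answer: DEADLOCK-FREE

Working:
Reach set: {0,1,5,6,7}
  0: b→1  [1 exit(s)]
  1: tau→5  tau→6  [2 exit(s)]
  5: a→1  [1 exit(s)]
  6: tau→0  tau→7  [2 exit(s)]
  7: a→1  [1 exit(s)]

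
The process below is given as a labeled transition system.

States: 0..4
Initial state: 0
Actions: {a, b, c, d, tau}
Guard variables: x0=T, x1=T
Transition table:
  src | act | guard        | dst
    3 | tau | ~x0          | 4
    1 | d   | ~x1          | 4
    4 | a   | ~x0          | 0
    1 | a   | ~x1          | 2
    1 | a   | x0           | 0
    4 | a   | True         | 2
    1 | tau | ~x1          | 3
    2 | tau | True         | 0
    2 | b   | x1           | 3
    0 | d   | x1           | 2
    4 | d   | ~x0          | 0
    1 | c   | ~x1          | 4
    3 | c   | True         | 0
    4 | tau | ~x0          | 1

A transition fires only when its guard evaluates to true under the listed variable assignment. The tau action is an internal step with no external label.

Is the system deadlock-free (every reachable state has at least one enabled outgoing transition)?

Answer: DEADLOCK-FREE

Working:
Reach set: {0,2,3}
  0: d→2  [1 out]
  2: b→3  tau→0  [2 out]
  3: c→0  [1 out]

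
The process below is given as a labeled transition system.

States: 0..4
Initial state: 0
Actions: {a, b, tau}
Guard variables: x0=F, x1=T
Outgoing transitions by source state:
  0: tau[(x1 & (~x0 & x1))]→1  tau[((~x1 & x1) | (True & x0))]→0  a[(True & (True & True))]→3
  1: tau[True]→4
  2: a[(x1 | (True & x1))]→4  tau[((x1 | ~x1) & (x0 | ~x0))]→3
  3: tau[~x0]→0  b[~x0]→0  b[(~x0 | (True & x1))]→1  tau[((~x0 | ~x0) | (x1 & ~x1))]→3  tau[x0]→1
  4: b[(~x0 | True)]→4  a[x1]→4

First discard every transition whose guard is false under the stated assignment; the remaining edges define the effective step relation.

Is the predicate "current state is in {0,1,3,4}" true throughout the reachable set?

Answer: INVARIANT HOLDS

Working:
Safe = {0,1,3,4}
R = {0,1,3,4}
  0: ok
  1: ok
  3: ok
  4: ok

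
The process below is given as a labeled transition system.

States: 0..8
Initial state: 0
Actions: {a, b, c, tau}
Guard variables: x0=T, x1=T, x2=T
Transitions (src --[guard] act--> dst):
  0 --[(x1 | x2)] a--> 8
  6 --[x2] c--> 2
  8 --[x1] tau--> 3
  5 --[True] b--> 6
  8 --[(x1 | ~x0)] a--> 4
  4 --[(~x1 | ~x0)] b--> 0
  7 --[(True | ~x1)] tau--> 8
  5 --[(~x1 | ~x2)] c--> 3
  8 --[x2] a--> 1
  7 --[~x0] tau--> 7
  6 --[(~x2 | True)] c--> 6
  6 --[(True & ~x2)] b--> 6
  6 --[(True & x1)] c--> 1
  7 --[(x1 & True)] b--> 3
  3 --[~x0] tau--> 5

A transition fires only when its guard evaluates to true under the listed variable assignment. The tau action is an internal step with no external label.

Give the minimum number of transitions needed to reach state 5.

Answer: UNREACHABLE

Analysis:
Layered search for 5:
  L0 = {0}
  L1 = {8}
  L2 = {1,3,4}
5 never appears.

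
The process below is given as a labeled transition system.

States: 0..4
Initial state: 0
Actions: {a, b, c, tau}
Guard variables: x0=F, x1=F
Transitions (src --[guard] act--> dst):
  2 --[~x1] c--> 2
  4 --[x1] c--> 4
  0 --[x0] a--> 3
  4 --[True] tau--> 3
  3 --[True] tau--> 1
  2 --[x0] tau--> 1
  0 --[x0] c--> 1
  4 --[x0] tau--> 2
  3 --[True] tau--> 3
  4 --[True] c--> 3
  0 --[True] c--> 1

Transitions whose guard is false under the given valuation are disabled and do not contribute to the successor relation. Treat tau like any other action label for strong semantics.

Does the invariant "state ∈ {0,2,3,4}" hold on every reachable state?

Answer: INVARIANT VIOLATED at state 1

Working:
Allowed set {0,2,3,4}
Reachable = {0,1}
  0: ✓
  1: outside
witness against invariant: c → 1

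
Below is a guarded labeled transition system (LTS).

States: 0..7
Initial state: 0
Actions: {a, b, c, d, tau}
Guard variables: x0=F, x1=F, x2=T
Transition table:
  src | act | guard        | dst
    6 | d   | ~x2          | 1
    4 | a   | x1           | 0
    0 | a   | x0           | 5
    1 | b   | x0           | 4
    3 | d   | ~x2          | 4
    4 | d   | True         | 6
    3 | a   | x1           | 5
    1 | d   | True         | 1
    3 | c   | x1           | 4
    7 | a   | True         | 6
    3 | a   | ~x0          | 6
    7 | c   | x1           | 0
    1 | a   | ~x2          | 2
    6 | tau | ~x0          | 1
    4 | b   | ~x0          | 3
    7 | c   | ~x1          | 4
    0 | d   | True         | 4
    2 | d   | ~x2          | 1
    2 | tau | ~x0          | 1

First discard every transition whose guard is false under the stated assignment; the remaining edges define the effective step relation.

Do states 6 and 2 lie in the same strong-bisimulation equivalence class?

Refine partition for ~:
  round 0: {{0,1,2,3,4,5,6,7}}
  round 1: {{0,1},{2,6},{3},{4},{5},{7}}
  round 2: {{0},{1},{2,6},{3},{4},{5},{7}}
7 equivalence class(es) (converged in 3)
6∈{2,6}, 2∈{2,6}

Answer: BISIMILAR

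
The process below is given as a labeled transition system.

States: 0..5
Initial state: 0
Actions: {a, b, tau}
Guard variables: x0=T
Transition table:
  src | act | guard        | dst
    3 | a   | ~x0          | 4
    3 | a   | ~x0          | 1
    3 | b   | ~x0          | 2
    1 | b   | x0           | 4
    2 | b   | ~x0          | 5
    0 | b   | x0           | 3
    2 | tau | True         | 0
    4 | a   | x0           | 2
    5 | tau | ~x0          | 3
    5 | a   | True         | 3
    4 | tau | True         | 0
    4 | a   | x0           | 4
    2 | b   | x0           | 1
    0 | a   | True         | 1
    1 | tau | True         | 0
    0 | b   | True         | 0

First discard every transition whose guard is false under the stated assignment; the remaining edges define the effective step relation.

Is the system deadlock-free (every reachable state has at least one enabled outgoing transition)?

R = {0,1,2,3,4}
  0: a→1  b→0  b→3  [deg 3]
  1: b→4  tau→0  [deg 2]
  2: b→1  tau→0  [deg 2]
  3: ∅  [STUCK]
  4: a→2  a→4  tau→0  [deg 3]
Path to 3: b

Answer: DEADLOCK at state 3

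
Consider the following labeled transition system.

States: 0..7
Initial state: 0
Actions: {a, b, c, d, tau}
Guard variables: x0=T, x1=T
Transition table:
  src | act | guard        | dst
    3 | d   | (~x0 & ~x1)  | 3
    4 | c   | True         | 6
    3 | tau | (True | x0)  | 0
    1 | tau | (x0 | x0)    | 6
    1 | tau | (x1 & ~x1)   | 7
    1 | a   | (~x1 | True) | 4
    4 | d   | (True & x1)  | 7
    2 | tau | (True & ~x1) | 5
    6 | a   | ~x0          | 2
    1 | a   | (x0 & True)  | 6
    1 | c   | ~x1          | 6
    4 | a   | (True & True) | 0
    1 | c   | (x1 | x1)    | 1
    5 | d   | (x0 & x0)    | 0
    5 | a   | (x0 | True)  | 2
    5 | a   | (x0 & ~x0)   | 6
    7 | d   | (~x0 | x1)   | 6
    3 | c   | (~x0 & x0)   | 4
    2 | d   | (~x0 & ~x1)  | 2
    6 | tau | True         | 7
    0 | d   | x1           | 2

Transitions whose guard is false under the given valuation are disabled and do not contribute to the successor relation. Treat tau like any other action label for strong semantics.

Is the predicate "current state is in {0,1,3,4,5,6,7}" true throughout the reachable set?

Inv-set: {0,1,3,4,5,6,7}
Reach set: {0,2}
  0: ✓
  2: VIOLATES
reach 2 via d — violates

Answer: INVARIANT VIOLATED at state 2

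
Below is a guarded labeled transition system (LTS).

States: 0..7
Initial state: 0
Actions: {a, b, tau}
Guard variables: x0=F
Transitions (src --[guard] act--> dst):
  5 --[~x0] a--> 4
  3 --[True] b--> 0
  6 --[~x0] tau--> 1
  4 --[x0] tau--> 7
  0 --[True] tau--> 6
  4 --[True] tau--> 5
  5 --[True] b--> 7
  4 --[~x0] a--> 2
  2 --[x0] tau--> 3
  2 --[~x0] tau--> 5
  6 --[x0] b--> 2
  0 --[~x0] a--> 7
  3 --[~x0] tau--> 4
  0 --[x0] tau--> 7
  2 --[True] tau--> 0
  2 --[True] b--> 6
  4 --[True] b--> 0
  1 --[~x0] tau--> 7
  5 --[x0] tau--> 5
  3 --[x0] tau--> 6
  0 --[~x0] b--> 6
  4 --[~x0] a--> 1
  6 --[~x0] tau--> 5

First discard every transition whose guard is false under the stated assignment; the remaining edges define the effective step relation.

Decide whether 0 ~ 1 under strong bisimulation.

Compute ~ classes (split until stable):
  round 0: {{0,1,2,3,4,5,6,7}}
  round 1: {{0,4},{1,6},{2,3},{5},{7}}
  round 2: {{0},{1},{2},{3},{4},{5},{6},{7}}
stable after 3 split(s): 8 block(s)
[0]={0}  [1]={1}

Answer: NOT BISIMILAR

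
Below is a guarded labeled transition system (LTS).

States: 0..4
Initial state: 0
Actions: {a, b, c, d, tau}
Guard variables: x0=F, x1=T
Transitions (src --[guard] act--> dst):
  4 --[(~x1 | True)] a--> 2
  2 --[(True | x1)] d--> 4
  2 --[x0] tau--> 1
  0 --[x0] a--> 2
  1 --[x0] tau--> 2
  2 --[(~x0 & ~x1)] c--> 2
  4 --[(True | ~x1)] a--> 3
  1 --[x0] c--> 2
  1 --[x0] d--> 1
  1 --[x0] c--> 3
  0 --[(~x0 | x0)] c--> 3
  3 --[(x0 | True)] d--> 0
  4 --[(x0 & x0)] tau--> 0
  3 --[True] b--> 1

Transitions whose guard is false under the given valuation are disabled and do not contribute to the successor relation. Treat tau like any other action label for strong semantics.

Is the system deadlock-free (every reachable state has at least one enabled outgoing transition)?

Answer: DEADLOCK at state 1

Analysis:
Reachable = {0,1,3}
  0: c→3  [1 out]
  1: ∅  [deadlock]
  3: b→1  d→0  [2 out]
witness 1: c·b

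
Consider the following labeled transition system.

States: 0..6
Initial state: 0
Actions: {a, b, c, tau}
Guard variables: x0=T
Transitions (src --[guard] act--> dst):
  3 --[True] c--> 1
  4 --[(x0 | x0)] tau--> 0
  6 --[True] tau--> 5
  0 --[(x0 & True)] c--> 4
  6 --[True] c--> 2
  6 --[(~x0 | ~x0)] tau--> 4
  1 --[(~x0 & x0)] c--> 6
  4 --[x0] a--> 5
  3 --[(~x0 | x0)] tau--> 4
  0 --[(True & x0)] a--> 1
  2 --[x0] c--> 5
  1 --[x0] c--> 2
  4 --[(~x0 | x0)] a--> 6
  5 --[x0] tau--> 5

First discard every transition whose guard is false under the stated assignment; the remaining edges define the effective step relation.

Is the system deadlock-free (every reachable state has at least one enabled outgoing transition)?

Reachable = {0,1,2,4,5,6}
  0: a→1  c→4  [deg 2]
  1: c→2  [deg 1]
  2: c→5  [deg 1]
  4: a→5  a→6  tau→0  [deg 3]
  5: tau→5  [deg 1]
  6: c→2  tau→5  [deg 2]

Answer: DEADLOCK-FREE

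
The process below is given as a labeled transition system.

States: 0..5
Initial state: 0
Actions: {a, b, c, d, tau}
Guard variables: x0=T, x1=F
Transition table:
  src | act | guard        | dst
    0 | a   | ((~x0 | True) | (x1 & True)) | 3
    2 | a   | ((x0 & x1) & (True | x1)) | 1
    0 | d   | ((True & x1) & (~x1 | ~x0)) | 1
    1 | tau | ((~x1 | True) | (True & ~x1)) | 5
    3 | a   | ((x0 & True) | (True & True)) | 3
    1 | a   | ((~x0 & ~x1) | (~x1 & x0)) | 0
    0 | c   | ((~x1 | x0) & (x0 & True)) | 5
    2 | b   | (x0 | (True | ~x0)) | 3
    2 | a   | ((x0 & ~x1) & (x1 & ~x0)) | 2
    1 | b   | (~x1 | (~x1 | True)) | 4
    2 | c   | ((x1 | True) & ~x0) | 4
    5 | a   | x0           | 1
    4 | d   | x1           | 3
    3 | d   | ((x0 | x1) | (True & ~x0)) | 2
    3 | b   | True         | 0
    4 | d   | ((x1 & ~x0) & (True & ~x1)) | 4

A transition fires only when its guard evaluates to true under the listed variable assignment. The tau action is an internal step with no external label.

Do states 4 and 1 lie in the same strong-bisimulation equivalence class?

Refine partition for ~:
  round 0: {{0,1,2,3,4,5}}
  round 1: {{0},{1},{2},{3},{4},{5}}
stable after 2 split(s): 6 block(s)
class of 4: {4}; class of 1: {1}

Answer: NOT BISIMILAR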